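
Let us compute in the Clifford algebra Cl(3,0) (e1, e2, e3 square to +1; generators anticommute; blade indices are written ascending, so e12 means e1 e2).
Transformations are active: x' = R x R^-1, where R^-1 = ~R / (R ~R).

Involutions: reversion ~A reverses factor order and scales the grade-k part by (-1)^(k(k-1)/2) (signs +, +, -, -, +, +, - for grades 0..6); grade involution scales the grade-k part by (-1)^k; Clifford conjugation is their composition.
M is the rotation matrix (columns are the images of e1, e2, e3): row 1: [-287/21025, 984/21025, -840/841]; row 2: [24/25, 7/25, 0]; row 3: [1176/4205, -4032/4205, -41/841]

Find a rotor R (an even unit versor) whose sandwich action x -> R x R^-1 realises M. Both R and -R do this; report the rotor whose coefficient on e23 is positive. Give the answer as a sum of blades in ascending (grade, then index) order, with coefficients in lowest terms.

Method: write R = a + b12*e12 + b13*e13 + b23*e23 with a^2 + b12^2 + b13^2 + b23^2 = 1 (so R^-1 = ~R). Expanding the columns R e_j ~R gives tr M = 4a^2 - 1 and, from the antisymmetric part, M21 - M12 = -4a*b12, M13 - M31 = 4a*b13, M32 - M23 = -4a*b23.
Here tr M = 183/841, so a^2 = (1 + tr M)/4 = 256/841 and a = ±16/29. Taking a = 16/29: M21 - M12 = 768/841, M13 - M31 = -5376/4205, M32 - M23 = -4032/4205, giving b12 = -12/29, b13 = -84/145, b23 = 63/145, i.e. R = 16/29 - 12/29*e12 - 84/145*e13 + 63/145*e23.
Its e23 coefficient is already positive.
Answer: 16/29 - 12/29*e12 - 84/145*e13 + 63/145*e23. Sheet selection: the two-to-one cover makes ±R indistinguishable at the matrix level (trace 183/841), so uniqueness comes from the required sign on e23.


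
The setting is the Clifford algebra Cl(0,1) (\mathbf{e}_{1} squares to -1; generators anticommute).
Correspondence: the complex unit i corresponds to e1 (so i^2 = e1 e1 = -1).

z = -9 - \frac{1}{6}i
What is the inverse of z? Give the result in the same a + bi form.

In blades: z = -9 - \frac{1}{6} e_{1}.
With qbar = -9 + \frac{1}{6} e_{1} (scalar fixed, mapped units negated), z qbar = \frac{2917}{36} (the sum of squared coefficients), so z^-1 = qbar / (\frac{2917}{36}) = -\frac{324}{2917} + \frac{6}{2917} e_{1}; translating back:
Answer: -\frac{324}{2917} + \frac{6}{2917}i


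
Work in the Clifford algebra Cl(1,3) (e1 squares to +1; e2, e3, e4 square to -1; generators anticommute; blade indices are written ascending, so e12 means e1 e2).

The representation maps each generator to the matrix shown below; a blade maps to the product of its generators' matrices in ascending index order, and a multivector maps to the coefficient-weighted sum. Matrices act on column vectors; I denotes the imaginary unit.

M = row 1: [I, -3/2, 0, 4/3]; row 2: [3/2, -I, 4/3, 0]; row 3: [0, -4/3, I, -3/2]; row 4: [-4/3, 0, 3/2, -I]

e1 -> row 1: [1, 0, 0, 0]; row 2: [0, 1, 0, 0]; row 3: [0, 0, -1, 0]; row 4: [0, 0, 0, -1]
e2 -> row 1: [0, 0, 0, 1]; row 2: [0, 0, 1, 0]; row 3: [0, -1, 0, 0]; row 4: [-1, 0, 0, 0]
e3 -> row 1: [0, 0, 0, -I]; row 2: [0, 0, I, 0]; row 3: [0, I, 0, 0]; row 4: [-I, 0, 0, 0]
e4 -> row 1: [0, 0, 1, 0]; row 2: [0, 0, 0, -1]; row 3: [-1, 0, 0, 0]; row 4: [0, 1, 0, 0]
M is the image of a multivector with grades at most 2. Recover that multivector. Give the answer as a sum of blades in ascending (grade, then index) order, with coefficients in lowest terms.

Method: the blade images are trace-orthogonal — tr(rho(e_A) rho(e_B)^-1) = 4 if A = B and 0 otherwise — and rho(e_A)^-1 = (e_A)^2 * rho(e_A) with (e_A)^2 = +1 or -1, so the coefficient of e_A in the preimage is (e_A)^2 * tr(M rho(e_A))/4.
Nonzero projections over blades of grade <= 2: e2: (e2)^2 = -1, tr(M rho(e2)) = -16/3, coefficient 4/3; e23: (e23)^2 = -1, tr(M rho(e23)) = 4, coefficient -1; e24: (e24)^2 = -1, tr(M rho(e24)) = 6, coefficient -3/2. Every other blade of grade <= 2 projects to 0.
Answer: 4/3*e2 - e23 - 3/2*e24


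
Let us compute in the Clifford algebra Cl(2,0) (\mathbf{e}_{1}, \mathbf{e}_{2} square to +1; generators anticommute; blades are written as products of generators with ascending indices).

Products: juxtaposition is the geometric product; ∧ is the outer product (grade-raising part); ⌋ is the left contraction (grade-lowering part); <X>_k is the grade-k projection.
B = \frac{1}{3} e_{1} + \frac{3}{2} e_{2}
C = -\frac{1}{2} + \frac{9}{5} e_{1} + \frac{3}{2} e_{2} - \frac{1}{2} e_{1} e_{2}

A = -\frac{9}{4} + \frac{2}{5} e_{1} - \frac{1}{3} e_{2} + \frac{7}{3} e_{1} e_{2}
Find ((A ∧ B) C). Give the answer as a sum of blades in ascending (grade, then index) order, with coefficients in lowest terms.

step 1: -\frac{3}{4} e_{1} - \frac{27}{8} e_{2} + \frac{32}{45} e_{1} e_{2}
step 2: -\frac{4361}{720} - \frac{59}{240} e_{1} + \frac{313}{400} e_{2} + \frac{827}{180} e_{1} e_{2}
Answer: -\frac{4361}{720} - \frac{59}{240} e_{1} + \frac{313}{400} e_{2} + \frac{827}{180} e_{1} e_{2}


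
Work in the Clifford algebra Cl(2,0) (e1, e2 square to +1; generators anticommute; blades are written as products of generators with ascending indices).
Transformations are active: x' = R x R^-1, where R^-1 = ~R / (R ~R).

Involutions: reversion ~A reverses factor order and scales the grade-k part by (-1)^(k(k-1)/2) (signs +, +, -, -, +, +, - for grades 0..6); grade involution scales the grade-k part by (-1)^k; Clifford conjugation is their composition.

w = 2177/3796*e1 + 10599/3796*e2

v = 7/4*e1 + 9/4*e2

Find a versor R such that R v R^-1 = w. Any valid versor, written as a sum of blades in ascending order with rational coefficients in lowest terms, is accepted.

Why this works: both vectors square to 65/8, so q(v) = q(w) and R = v + w = 2205/949*e1 + 4785/949*e2 carries v to w — its own direction survives, the complement (v - w)/2 flips.
Answer: 2205/949*e1 + 4785/949*e2


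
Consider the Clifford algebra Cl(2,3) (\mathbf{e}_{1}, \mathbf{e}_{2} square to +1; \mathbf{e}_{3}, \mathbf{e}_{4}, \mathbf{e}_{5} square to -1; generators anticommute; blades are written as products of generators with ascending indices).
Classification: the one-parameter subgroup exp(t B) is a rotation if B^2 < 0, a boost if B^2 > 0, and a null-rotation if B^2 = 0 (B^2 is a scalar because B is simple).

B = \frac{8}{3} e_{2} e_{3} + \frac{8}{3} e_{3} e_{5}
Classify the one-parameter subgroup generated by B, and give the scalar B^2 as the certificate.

B^2 term by term: the squares give (\frac{8}{3})^2*(e_{2} e_{3})^2 + (\frac{8}{3})^2*(e_{3} e_{5})^2 = \frac{64}{9}*(+1) + \frac{64}{9}*(-1) = 0 (each basis 2-blade squares to minus the product of its generators' squares); cross terms between blades sharing an index anticommute and cancel. So B^2 = 0.
Answer: null-rotation, certificate B^2 = 0. Note: conjugating B changes its blade decomposition but never the scalar B^2 = 0, whose sign settles the classification.


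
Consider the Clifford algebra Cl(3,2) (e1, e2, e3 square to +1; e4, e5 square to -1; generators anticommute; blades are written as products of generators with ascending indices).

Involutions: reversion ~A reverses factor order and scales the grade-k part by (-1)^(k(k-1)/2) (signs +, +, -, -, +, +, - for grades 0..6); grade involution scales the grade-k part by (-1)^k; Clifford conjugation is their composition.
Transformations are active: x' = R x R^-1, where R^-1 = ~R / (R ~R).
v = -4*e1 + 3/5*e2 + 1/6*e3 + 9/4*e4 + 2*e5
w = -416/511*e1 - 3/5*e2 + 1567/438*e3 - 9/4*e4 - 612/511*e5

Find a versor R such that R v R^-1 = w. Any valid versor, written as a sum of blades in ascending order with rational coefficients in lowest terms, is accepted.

Sketch: the shared square 26371/3600 makes R = v + w = -2460/511*e1 + 820/219*e3 + 410/511*e5 the natural versor; its sandwich fixes that direction, negates (v - w)/2, and sends v to w.
Answer: -2460/511*e1 + 820/219*e3 + 410/511*e5


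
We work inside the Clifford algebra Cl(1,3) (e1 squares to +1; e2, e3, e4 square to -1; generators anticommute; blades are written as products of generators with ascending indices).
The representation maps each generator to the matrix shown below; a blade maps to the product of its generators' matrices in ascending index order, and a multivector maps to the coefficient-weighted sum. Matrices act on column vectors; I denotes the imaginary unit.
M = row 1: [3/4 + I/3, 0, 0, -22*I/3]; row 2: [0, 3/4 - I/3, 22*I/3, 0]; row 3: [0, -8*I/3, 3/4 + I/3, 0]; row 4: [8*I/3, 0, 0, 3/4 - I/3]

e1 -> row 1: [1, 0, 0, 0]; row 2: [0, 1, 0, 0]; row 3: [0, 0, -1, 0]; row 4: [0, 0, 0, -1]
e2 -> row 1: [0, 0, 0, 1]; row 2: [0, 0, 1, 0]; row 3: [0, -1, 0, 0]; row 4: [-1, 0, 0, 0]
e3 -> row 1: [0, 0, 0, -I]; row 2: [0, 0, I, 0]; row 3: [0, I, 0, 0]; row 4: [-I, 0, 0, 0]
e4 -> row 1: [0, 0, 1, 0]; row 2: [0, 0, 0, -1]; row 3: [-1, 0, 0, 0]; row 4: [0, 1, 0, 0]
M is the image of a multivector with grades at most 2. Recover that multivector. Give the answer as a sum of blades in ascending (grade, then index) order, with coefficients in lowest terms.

Method: the blade images are trace-orthogonal — tr(rho(e_A) rho(e_B)^-1) = 4 if A = B and 0 otherwise — and rho(e_A)^-1 = (e_A)^2 * rho(e_A) with (e_A)^2 = +1 or -1, so the coefficient of e_A in the preimage is (e_A)^2 * tr(M rho(e_A))/4.
Nonzero projections over blades of grade <= 2: 1: (1)^2 = +1, tr(M 1) = 3, coefficient 3/4; e3: (e3)^2 = -1, tr(M rho(e3)) = -28/3, coefficient 7/3; e1 e3: (e1 e3)^2 = +1, tr(M rho(e1 e3)) = 20, coefficient 5; e2 e3: (e2 e3)^2 = -1, tr(M rho(e2 e3)) = 4/3, coefficient -1/3. Every other blade of grade <= 2 projects to 0.
Answer: 3/4 + 7/3*e3 + 5*e1 e3 - 1/3*e2 e3


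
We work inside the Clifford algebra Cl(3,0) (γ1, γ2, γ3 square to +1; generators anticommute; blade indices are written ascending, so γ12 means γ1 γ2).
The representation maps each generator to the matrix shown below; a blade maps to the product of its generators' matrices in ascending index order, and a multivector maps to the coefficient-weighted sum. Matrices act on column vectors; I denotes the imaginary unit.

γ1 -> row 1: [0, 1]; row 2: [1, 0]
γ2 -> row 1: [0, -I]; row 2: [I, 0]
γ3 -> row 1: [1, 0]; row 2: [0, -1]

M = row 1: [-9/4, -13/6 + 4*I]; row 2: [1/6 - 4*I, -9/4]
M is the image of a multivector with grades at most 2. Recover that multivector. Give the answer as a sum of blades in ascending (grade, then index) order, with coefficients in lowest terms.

Method: 1, rho(γ1), rho(γ2), rho(γ3) form a trace-orthogonal basis of the 2x2 complex matrices (tr(X Y) = 2 if X = Y, else 0), so M = m0*1 + m1*rho(γ1) + m2*rho(γ2) + m3*rho(γ3) with m0 = tr(M)/2 = -9/4, m1 = tr(M rho(γ1))/2 = -1, m2 = tr(M rho(γ2))/2 = -4 - 7*I/6, m3 = tr(M rho(γ3))/2 = 0.
Multiplying table entries, the bivector images are rho(γ12) = I*rho(γ3), rho(γ13) = -I*rho(γ2), rho(γ23) = I*rho(γ1); with real blade coefficients the real parts of m0..m3 are the coefficients of 1, γ1, γ2, γ3 and the imaginary parts give the bivectors (γ23: Im m1, γ13: -Im m2, γ12: Im m3).
Answer: -9/4 - γ1 - 4*γ2 + 7/6*γ13


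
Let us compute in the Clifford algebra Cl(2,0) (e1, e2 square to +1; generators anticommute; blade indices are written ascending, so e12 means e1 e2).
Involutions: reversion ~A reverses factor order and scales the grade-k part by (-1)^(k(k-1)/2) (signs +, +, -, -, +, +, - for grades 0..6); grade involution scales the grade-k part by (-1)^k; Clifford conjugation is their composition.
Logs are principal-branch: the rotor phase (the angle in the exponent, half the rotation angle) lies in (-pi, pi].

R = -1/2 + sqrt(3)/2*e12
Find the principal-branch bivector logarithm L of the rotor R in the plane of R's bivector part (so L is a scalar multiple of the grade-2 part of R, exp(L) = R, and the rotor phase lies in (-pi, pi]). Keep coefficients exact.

The scalar part of R is -1/2, so the principal-branch rotor phase is pinned; divide the bivector part by its sine to get the unit plane — L is the phase times that plane.
Concretely: cos(phase) = -1/2 gives phase = ±2*pi/3, and since phase/sin(phase) is even the sign is immaterial: L = (phase/sin(phase)) * <R>_2 = (4*sqrt(3)*pi/9) * <R>_2.
Answer: 2*pi/3*e12


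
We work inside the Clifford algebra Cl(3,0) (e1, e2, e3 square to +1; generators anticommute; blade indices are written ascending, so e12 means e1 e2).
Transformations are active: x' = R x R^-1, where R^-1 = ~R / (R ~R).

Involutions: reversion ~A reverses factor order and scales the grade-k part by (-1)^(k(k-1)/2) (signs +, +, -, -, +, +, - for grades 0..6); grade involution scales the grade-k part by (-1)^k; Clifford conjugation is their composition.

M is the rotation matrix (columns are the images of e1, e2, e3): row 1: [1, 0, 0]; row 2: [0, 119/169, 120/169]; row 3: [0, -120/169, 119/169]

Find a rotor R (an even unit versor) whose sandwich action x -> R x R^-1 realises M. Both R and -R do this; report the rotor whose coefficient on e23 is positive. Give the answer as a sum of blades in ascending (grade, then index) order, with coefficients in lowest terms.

Method: write R = a + b12*e12 + b13*e13 + b23*e23 with a^2 + b12^2 + b13^2 + b23^2 = 1 (so R^-1 = ~R). Expanding the columns R e_j ~R gives tr M = 4a^2 - 1 and, from the antisymmetric part, M21 - M12 = -4a*b12, M13 - M31 = 4a*b13, M32 - M23 = -4a*b23.
Here tr M = 407/169, so a^2 = (1 + tr M)/4 = 144/169 and a = ±12/13. Taking a = 12/13: M21 - M12 = 0, M13 - M31 = 0, M32 - M23 = -240/169, giving b12 = 0, b13 = 0, b23 = 5/13, i.e. R = 12/13 + 5/13*e23.
Its e23 coefficient is already positive.
Answer: 12/13 + 5/13*e23. Sheet selection: the two-to-one cover makes ±R indistinguishable at the matrix level (trace 407/169), so uniqueness comes from the required sign on e23.


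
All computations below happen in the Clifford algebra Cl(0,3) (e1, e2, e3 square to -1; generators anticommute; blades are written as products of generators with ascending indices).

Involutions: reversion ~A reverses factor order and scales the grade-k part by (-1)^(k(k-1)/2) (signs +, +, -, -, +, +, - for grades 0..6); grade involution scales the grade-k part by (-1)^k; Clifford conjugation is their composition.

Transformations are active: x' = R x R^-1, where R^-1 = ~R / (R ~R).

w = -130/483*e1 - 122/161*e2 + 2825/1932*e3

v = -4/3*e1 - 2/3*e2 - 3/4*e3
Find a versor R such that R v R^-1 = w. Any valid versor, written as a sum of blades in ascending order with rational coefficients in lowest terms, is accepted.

Why this works: both vectors square to -401/144, so q(v) = q(w) and R = v + w = -258/161*e1 - 688/483*e2 + 344/483*e3 carries v to w — its own direction survives, the complement (v - w)/2 flips.
Answer: -258/161*e1 - 688/483*e2 + 344/483*e3


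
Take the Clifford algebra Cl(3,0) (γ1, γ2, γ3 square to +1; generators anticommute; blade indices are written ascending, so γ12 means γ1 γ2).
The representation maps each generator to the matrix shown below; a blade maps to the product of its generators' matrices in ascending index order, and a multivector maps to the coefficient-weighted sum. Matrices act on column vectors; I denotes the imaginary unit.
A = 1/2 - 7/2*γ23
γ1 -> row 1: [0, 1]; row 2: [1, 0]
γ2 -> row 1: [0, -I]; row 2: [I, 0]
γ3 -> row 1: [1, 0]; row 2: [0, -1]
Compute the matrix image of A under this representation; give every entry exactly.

Bivector images (products of the table entries): rho(γ23) = rho(γ2)rho(γ3) = row 1: [0, I]; row 2: [I, 0].
M = (1/2)*1 + (-7/2)*rho(γ23), summed entrywise (1 is the identity matrix):
Answer: row 1: [1/2, -7*I/2]; row 2: [-7*I/2, 1/2]


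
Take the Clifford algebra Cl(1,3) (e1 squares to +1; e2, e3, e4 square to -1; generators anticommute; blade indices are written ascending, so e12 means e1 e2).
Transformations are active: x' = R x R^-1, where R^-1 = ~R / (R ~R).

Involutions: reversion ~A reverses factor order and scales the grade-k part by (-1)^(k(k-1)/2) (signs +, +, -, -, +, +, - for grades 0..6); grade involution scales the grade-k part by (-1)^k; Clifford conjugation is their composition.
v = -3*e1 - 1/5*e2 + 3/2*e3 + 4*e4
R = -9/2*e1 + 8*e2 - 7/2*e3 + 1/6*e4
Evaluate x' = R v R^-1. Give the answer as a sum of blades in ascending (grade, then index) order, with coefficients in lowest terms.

~R = -9/2*e1 + 8*e2 - 7/2*e3 + 1/6*e4, and R ~R = -2017/36, so R^-1 = ~R / (-2017/36).
R v = 1181/60 + 249/10*e12 - 69/4*e13 - 35/2*e14 + 113/10*e23 + 961/30*e24 - 57/4*e34
Answer: 62142/10085*e1 - 54671/10085*e2 + 19347/20170*e3 - 41521/10085*e4


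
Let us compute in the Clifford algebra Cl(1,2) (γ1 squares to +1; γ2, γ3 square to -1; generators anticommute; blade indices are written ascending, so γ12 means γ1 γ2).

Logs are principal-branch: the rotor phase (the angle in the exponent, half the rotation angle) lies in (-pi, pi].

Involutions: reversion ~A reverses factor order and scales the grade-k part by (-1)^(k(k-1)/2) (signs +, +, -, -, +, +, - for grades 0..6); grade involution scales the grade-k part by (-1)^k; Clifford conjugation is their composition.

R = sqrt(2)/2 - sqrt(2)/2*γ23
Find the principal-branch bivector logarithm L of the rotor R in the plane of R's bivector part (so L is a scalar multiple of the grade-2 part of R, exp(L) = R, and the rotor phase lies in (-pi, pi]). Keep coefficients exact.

The scalar part of R is sqrt(2)/2, which pins the rotor phase on the principal branch; dividing the bivector part by the sine of that phase recovers the unit plane, and L is the phase times that plane.
Concretely: cos(phase) = sqrt(2)/2 gives phase = ±pi/4, and since phase/sin(phase) is even the sign is immaterial: L = (phase/sin(phase)) * <R>_2 = (sqrt(2)*pi/4) * <R>_2.
Answer: -pi/4*γ23


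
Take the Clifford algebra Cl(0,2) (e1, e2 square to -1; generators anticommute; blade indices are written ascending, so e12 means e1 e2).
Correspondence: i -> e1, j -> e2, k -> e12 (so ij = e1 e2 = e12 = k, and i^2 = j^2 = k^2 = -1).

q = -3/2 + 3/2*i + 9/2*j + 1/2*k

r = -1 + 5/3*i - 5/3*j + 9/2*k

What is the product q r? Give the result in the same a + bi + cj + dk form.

In blades: q = -3/2 + 3/2*e1 + 9/2*e2 + 1/2*e12, r = -1 + 5/3*e1 - 5/3*e2 + 9/2*e12.
Distribute q over r term by term (generator squares from the signature, products reordered to ascending indices): (-3/2)*r = 3/2 - 5/2*e1 + 5/2*e2 - 27/4*e12; (3/2*e1)*r = -5/2 - 3/2*e1 - 27/4*e2 - 5/2*e12; (9/2*e2)*r = 15/2 + 81/4*e1 - 9/2*e2 - 15/2*e12; (1/2*e12)*r = -9/4 + 5/6*e1 + 5/6*e2 - 1/2*e12.
Sum: 17/4 + 205/12*e1 - 95/12*e2 - 69/4*e12; translating back through the correspondence:
Answer: 17/4 + 205/12*i - 95/12*j - 69/4*k


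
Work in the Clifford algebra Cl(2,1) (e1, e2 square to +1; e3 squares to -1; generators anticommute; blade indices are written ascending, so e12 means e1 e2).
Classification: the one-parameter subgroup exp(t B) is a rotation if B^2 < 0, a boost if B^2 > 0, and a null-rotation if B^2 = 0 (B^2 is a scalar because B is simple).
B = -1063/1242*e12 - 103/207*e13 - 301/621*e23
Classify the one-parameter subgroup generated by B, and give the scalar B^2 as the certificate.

B^2 term by term: the squares give (-1063/1242)^2*(e12)^2 + (-103/207)^2*(e13)^2 + (-301/621)^2*(e23)^2 = 1129969/1542564*(-1) + 10609/42849*(+1) + 90601/385641*(+1) = -1/4 (each basis 2-blade squares to minus the product of its generators' squares); cross terms between blades sharing an index anticommute and cancel. So B^2 = -1/4.
Answer: rotation, certificate B^2 = -1/4. Because -1/4 is invariant under every versor sandwich, the classification follows from its sign alone.


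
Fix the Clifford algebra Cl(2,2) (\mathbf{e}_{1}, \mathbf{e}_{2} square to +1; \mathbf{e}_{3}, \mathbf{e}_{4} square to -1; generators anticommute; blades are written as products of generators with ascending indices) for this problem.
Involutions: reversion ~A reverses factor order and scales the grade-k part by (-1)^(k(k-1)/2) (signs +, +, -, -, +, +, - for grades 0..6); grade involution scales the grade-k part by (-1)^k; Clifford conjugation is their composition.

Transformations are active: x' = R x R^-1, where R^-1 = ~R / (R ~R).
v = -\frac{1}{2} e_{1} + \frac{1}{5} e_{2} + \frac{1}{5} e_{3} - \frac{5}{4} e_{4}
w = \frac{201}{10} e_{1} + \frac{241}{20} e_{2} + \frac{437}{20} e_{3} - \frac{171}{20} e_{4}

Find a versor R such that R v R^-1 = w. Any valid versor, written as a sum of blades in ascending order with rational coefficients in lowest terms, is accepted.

A norm check does it: q(v) = q(w) = -\frac{21}{16}, hence R = v + w = \frac{98}{5} e_{1} + \frac{49}{4} e_{2} + \frac{441}{20} e_{3} - \frac{49}{5} e_{4} realises the map — parallel part kept, (v - w)/2 negated, v carried to w.
Answer: \frac{98}{5} e_{1} + \frac{49}{4} e_{2} + \frac{441}{20} e_{3} - \frac{49}{5} e_{4}


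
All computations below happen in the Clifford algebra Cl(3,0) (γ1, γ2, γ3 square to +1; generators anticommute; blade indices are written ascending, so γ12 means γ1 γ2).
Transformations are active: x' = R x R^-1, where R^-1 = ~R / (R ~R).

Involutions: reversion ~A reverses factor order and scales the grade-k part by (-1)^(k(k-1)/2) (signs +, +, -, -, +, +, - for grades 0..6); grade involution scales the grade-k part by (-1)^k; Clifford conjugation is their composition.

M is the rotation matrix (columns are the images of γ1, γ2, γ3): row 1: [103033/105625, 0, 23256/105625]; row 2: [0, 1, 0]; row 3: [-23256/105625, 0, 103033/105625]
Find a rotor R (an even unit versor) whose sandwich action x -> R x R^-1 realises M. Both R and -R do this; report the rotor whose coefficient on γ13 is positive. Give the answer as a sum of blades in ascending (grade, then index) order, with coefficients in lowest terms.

Method: write R = a + b12*γ12 + b13*γ13 + b23*γ23 with a^2 + b12^2 + b13^2 + b23^2 = 1 (so R^-1 = ~R). Expanding the columns R e_j ~R gives tr M = 4a^2 - 1 and, from the antisymmetric part, M21 - M12 = -4a*b12, M13 - M31 = 4a*b13, M32 - M23 = -4a*b23.
Here tr M = 311691/105625, so a^2 = (1 + tr M)/4 = 104329/105625 and a = ±323/325. Taking a = 323/325: M21 - M12 = 0, M13 - M31 = 46512/105625, M32 - M23 = 0, giving b12 = 0, b13 = 36/325, b23 = 0, i.e. R = 323/325 + 36/325*γ13.
Its γ13 coefficient is already positive.
Answer: 323/325 + 36/325*γ13. Recall the cover is two-to-one: with M of trace 311691/105625, both preimages act alike, and the stated γ13 sign chooses the sheet.


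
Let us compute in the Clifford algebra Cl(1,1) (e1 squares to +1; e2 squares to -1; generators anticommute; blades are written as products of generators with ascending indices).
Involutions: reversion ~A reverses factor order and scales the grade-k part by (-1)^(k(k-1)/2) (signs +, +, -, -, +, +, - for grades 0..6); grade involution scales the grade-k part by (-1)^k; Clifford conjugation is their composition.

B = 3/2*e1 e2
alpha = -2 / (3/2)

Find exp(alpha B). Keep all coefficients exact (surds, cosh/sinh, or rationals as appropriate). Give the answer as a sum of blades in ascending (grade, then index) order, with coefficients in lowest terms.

B^2 = (3/2)^2*(e1 e2)^2 = 9/4*(+1) = 9/4 (a basis 2-blade squares to minus the product of its generators' squares).
B^2 = 9/4 — since the square is positive, the closed form is hyperbolic: l = 3/2, alpha*l = -2, so exp(alpha B) = cosh(-2) + (sinh(-2)/(3/2))*B = cosh(2) + (-2*sinh(2)/3)*B.
Answer: cosh(2) - sinh(2)*e1 e2


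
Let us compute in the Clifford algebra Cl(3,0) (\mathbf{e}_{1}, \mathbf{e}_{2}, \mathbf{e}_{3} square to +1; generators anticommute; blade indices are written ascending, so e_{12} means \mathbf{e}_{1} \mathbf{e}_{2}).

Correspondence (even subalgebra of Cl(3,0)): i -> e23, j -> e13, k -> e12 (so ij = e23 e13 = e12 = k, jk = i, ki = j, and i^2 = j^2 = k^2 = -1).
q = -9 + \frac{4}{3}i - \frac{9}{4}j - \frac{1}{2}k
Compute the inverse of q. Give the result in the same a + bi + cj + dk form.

In blades: q = -9 - \frac{1}{2} e_{12} - \frac{9}{4} e_{13} + \frac{4}{3} e_{23}.
With qbar = -9 + \frac{1}{2} e_{12} + \frac{9}{4} e_{13} - \frac{4}{3} e_{23} (scalar fixed, mapped units negated), q qbar = \frac{12685}{144} (the sum of squared coefficients), so q^-1 = qbar / (\frac{12685}{144}) = -\frac{1296}{12685} + \frac{72}{12685} e_{12} + \frac{324}{12685} e_{13} - \frac{192}{12685} e_{23}; translating back:
Answer: -\frac{1296}{12685} - \frac{192}{12685}i + \frac{324}{12685}j + \frac{72}{12685}k


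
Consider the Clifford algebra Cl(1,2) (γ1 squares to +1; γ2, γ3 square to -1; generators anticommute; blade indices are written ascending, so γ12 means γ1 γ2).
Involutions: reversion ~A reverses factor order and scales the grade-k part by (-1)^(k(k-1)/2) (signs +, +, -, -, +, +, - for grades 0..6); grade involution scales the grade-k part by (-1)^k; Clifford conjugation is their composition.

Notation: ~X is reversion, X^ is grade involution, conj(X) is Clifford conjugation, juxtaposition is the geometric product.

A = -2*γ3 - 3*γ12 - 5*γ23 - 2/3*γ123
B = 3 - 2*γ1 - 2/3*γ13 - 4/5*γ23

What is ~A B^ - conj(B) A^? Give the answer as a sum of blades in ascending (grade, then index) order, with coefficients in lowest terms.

first term: 4 + 28/15*γ1 - 178/45*γ2 - 6*γ3 + 37/3*γ12 + 32/5*γ13 + 55/3*γ23 + 12*γ123
second term: 4 - 28/15*γ1 - 362/45*γ2 + 6*γ3 - 37/3*γ12 + 8/5*γ13 - 47/3*γ23 - 8*γ123
Answer: 56/15*γ1 + 184/45*γ2 - 12*γ3 + 74/3*γ12 + 24/5*γ13 + 34*γ23 + 20*γ123


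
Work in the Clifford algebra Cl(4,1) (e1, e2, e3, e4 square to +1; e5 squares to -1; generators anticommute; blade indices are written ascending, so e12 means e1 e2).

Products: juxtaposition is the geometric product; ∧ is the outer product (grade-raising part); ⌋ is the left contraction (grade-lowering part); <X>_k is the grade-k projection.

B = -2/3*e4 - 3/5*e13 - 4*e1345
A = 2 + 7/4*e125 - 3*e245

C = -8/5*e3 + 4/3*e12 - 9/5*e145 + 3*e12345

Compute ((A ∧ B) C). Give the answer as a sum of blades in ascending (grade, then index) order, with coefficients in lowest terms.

step 1: -4/3*e4 - 6/5*e13 + 7/6*e1245 - 8*e1345 - 9/5*e12345
step 2: 27/5 + 48/25*e1 - 219/10*e2 - 179/10*e3 - 12/5*e15 + 41/25*e23 - 32/15*e34 - 14/9*e45 - 16/9*e124 + 64/5*e145 - 18/5*e245 + 6/25*e345 + 4*e1235 + 72/25*e1245 - 32/3*e2345 - 28/15*e12345
Answer: 27/5 + 48/25*e1 - 219/10*e2 - 179/10*e3 - 12/5*e15 + 41/25*e23 - 32/15*e34 - 14/9*e45 - 16/9*e124 + 64/5*e145 - 18/5*e245 + 6/25*e345 + 4*e1235 + 72/25*e1245 - 32/3*e2345 - 28/15*e12345


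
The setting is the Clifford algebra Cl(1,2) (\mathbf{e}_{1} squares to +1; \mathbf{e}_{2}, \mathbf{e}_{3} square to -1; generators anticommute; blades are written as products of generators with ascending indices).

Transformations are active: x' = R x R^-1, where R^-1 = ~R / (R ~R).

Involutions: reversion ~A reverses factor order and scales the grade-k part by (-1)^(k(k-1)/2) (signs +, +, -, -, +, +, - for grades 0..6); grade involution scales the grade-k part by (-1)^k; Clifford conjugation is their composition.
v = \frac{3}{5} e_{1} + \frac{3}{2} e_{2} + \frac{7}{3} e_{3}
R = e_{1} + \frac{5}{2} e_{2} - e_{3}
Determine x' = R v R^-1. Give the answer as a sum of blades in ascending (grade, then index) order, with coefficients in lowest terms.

~R = e_{1} + \frac{5}{2} e_{2} - e_{3}, and R ~R = -\frac{25}{4}, so R^-1 = ~R / (-\frac{25}{4}).
R v = -\frac{49}{60} + \frac{44}{15} e_{1} e_{3} + \frac{22}{3} e_{2} e_{3}
Answer: -\frac{127}{375} e_{1} - \frac{127}{150} e_{2} - \frac{973}{375} e_{3}


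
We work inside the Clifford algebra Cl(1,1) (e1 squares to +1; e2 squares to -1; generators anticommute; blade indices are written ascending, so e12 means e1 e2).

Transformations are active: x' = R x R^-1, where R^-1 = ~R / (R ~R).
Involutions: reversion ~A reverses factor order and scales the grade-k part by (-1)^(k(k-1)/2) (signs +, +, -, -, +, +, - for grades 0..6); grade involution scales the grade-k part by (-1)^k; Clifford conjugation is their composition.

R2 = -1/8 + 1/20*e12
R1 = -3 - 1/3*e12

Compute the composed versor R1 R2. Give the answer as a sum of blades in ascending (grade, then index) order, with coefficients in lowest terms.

Distribute over the terms of R1 (each basis-blade product reordered to ascending indices, repeated generators contracted through their squares):
(-3) R2 = 3/8 - 3/20*e12
(-1/3*e12) R2 = -1/60 + 1/24*e12
Summing the partial products and collecting blades:
Answer: 43/120 - 13/120*e12


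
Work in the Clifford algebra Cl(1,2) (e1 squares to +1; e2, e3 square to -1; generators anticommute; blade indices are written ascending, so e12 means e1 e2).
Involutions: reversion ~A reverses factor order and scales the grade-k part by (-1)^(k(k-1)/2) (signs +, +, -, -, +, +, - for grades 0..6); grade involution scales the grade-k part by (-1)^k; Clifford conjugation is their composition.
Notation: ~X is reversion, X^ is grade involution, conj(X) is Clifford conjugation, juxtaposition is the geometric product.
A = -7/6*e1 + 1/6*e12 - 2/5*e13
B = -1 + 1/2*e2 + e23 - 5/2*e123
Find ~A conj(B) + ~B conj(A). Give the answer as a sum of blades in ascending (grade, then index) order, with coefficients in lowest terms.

first term: 13/12*e1 + e2 + 5/12*e3 + 7/20*e12 - 17/30*e13 + 35/12*e23 + 41/30*e123
second term: -5/4*e1 - e2 - 5/12*e3 - 1/60*e12 - 7/30*e13 + 35/12*e23 - 41/30*e123
Answer: -1/6*e1 + 1/3*e12 - 4/5*e13 + 35/6*e23


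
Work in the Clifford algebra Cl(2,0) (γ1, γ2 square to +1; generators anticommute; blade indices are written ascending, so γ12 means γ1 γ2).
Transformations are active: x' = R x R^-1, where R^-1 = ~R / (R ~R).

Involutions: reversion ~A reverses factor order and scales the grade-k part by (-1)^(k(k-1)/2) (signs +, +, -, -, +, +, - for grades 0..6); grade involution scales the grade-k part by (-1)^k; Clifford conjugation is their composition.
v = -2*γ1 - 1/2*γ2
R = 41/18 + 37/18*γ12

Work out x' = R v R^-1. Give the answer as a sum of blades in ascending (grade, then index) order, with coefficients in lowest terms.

~R = 41/18 - 37/18*γ12, and R ~R = 1525/162, so R^-1 = ~R / (1525/162).
R v = -67/12*γ1 + 107/36*γ2
Answer: -2141/3050*γ1 + 2956/1525*γ2


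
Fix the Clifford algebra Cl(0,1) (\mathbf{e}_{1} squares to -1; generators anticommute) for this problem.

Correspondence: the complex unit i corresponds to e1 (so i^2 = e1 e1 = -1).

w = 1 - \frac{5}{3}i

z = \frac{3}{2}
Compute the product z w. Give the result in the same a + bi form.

In blades: z = \frac{3}{2}, w = 1 - \frac{5}{3} e_{1}.
Distribute z over w term by term (generator squares from the signature, products reordered to ascending indices): (\frac{3}{2})*w = \frac{3}{2} - \frac{5}{2} e_{1}.
Sum: \frac{3}{2} - \frac{5}{2} e_{1}; translating back through the correspondence:
Answer: \frac{3}{2} - \frac{5}{2}i


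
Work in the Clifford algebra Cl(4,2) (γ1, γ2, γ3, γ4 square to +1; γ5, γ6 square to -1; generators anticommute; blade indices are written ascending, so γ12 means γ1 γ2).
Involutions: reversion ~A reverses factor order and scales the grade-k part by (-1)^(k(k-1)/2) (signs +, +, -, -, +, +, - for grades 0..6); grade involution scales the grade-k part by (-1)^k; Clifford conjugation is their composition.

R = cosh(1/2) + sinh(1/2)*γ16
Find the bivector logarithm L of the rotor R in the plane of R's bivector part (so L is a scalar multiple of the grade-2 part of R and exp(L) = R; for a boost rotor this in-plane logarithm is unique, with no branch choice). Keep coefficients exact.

The scalar part of R is cosh(1/2), giving the rapidity magnitude (cosh is even); the bivector part supplies orientation, its quotient by sinh of the rapidity is the plane, and L = rapidity * plane — unique in that plane, since flipping both signs leaves L unchanged.
Concretely: cosh(rapidity) = cosh(1/2) gives rapidity = ±1/2, and since rapidity/sinh(rapidity) is even the sign is immaterial: L = (rapidity/sinh(rapidity)) * <R>_2 = (1/(2*sinh(1/2))) * <R>_2.
Answer: 1/2*γ16


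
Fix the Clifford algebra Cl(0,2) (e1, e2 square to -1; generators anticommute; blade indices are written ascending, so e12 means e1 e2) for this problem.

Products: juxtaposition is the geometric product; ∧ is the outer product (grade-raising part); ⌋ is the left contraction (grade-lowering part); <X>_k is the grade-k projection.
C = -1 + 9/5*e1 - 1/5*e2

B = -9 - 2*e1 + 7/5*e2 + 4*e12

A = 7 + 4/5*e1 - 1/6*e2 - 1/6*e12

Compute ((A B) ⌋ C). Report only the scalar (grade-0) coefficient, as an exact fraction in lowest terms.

step 1: -121/2 - 649/30*e1 + 253/30*e2 + 4543/150*e12
step 2: 15169/150 - 1089/10*e1 + 121/10*e2
Answer: 15169/150


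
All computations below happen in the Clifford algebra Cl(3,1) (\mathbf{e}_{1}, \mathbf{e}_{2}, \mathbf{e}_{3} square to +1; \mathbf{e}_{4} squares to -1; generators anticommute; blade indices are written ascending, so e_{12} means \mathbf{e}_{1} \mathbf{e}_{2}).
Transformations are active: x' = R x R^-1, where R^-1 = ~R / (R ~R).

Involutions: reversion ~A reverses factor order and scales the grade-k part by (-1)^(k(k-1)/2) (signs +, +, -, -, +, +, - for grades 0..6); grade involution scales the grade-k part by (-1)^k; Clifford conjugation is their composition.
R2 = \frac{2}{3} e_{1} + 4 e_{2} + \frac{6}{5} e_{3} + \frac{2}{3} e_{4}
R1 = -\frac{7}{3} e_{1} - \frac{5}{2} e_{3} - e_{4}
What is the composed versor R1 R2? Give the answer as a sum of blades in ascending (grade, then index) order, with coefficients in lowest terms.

Distribute over the terms of R1 (each basis-blade product reordered to ascending indices, repeated generators contracted through their squares):
(-\frac{7}{3} e_{1}) R2 = -\frac{14}{9} - \frac{28}{3} e_{12} - \frac{14}{5} e_{13} - \frac{14}{9} e_{14}
(-\frac{5}{2} e_{3}) R2 = -3 + \frac{5}{3} e_{13} + 10 e_{23} - \frac{5}{3} e_{34}
(-e_{4}) R2 = \frac{2}{3} + \frac{2}{3} e_{14} + 4 e_{24} + \frac{6}{5} e_{34}
Summing the partial products and collecting blades:
Answer: -\frac{35}{9} - \frac{28}{3} e_{12} - \frac{17}{15} e_{13} - \frac{8}{9} e_{14} + 10 e_{23} + 4 e_{24} - \frac{7}{15} e_{34}


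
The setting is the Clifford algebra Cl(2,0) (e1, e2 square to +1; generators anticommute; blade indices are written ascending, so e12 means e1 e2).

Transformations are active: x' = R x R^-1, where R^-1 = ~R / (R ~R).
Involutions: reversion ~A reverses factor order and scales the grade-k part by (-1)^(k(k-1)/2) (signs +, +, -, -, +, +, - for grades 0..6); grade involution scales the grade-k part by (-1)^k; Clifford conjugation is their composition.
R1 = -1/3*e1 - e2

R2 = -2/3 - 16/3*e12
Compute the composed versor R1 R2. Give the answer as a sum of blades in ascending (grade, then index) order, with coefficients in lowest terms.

Distribute over the terms of R1 (each basis-blade product reordered to ascending indices, repeated generators contracted through their squares):
(-1/3*e1) R2 = 2/9*e1 + 16/9*e2
(-e2) R2 = -16/3*e1 + 2/3*e2
Summing the partial products and collecting blades:
Answer: -46/9*e1 + 22/9*e2


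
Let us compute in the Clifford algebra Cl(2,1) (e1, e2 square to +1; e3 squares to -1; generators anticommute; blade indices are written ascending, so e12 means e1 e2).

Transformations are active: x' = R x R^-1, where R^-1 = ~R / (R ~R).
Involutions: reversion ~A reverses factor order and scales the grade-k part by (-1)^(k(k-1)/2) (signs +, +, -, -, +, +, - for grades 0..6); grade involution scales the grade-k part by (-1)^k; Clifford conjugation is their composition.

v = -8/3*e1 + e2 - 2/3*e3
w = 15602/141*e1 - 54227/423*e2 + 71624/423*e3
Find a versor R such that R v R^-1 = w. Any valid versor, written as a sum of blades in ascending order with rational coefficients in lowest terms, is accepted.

Here q(v) = q(w) = 23/3; the classical choice R = v + w = 15226/141*e1 - 53804/423*e2 + 71342/423*e3 then realises v -> w under the sandwich.
Answer: 15226/141*e1 - 53804/423*e2 + 71342/423*e3


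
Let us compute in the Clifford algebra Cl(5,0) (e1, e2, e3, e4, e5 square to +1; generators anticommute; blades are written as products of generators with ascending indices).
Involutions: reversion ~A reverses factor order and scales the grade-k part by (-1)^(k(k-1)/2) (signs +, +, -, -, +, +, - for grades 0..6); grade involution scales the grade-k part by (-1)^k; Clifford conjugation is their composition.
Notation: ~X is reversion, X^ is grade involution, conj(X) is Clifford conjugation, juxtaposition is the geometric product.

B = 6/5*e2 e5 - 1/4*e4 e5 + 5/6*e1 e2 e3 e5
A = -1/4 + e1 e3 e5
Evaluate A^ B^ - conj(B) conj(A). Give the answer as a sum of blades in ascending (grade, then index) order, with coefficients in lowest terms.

first term: 5/6*e2 - 3/10*e2 e5 + 1/16*e4 e5 - 6/5*e1 e2 e3 - 1/4*e1 e3 e4 - 5/24*e1 e2 e3 e5
second term: 5/6*e2 + 3/10*e2 e5 - 1/16*e4 e5 + 6/5*e1 e2 e3 + 1/4*e1 e3 e4 - 5/24*e1 e2 e3 e5
Answer: -3/5*e2 e5 + 1/8*e4 e5 - 12/5*e1 e2 e3 - 1/2*e1 e3 e4


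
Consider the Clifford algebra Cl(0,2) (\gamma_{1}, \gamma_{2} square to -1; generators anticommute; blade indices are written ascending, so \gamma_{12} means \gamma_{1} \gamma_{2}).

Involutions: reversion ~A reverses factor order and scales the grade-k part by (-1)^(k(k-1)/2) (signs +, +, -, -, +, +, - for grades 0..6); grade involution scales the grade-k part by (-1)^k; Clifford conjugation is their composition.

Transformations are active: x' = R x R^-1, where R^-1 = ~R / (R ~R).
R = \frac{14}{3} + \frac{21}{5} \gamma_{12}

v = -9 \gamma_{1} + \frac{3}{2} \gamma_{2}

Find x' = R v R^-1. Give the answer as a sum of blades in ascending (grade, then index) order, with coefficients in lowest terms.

~R = \frac{14}{3} - \frac{21}{5} \gamma_{12}, and R ~R = \frac{8869}{225}, so R^-1 = ~R / (\frac{8869}{225}).
R v = -\frac{483}{10} \gamma_{1} - \frac{154}{5} \gamma_{2}
Answer: -\frac{441}{181} \gamma_{1} - \frac{3183}{362} \gamma_{2}


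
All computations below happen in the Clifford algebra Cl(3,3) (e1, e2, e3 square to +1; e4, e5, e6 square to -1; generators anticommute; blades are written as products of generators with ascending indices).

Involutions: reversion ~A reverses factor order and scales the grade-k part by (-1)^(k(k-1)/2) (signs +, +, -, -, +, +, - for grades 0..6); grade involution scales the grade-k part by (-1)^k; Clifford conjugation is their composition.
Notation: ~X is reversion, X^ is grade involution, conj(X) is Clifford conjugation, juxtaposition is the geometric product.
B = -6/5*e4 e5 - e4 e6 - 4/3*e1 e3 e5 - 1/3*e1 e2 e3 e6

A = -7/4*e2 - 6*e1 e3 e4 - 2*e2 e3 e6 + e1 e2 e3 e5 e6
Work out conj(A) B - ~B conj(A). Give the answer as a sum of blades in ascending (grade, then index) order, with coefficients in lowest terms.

first term: -2/3*e1 + 1/3*e5 + 4/3*e2 e6 - 8*e4 e5 - 36/5*e1 e3 e5 - 65/12*e1 e3 e6 + 2*e2 e3 e4 - 21/10*e2 e4 e5 - 15/4*e2 e4 e6 + 7/3*e1 e2 e3 e5 - 8/3*e1 e2 e5 e6 - e1 e2 e3 e4 e5 + 6/5*e1 e2 e3 e4 e6 + 12/5*e2 e3 e4 e5 e6
second term: 2/3*e1 + 1/3*e5 - 4/3*e2 e6 - 8*e4 e5 - 36/5*e1 e3 e5 - 79/12*e1 e3 e6 + 2*e2 e3 e4 + 21/10*e2 e4 e5 - 1/4*e2 e4 e6 + 7/3*e1 e2 e3 e5 + 8/3*e1 e2 e5 e6 - e1 e2 e3 e4 e5 + 6/5*e1 e2 e3 e4 e6 - 12/5*e2 e3 e4 e5 e6
Answer: -4/3*e1 + 8/3*e2 e6 + 7/6*e1 e3 e6 - 21/5*e2 e4 e5 - 7/2*e2 e4 e6 - 16/3*e1 e2 e5 e6 + 24/5*e2 e3 e4 e5 e6


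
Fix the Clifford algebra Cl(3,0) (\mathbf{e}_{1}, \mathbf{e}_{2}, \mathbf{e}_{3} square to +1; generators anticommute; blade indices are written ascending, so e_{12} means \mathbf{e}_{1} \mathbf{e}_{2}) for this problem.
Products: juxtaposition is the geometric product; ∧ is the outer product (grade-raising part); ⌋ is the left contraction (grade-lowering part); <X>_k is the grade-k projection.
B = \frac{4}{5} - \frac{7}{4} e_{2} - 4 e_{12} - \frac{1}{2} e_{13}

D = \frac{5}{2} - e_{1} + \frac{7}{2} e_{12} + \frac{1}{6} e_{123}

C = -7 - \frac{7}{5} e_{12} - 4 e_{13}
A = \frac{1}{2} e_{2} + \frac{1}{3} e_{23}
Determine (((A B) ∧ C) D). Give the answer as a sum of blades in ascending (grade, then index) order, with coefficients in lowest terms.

step 1: -\frac{7}{8} + 2 e_{1} + \frac{2}{5} e_{2} + \frac{7}{12} e_{3} - \frac{1}{6} e_{12} + \frac{4}{3} e_{13} + \frac{4}{15} e_{23} + \frac{1}{4} e_{123}
step 2: \frac{49}{8} - 14 e_{1} - \frac{14}{5} e_{2} - \frac{49}{12} e_{3} + \frac{287}{120} e_{12} - \frac{35}{6} e_{13} - \frac{28}{15} e_{23} - \frac{29}{30} e_{123}
step 3: \frac{7597}{360} - \frac{2233}{72} e_{1} - \frac{19649}{360} e_{2} - \frac{9401}{720} e_{3} + \frac{8617}{360} e_{12} - \frac{35}{3} e_{13} - \frac{529}{20} e_{23} - \frac{3317}{240} e_{123}
Answer: \frac{7597}{360} - \frac{2233}{72} e_{1} - \frac{19649}{360} e_{2} - \frac{9401}{720} e_{3} + \frac{8617}{360} e_{12} - \frac{35}{3} e_{13} - \frac{529}{20} e_{23} - \frac{3317}{240} e_{123}
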